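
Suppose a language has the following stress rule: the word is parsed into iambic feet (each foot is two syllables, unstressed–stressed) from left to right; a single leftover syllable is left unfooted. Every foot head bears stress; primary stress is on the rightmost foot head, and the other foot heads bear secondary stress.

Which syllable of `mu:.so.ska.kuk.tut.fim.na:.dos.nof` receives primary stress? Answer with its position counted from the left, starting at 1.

Parse left to right into iambic (σˈσ) feet: (mu:.ˈso) (ska.ˈkuk) (tut.ˈfim) (na:.ˈdos) nof. Syllable 9 is left unfooted.
Foot heads (stressed positions): 2, 4, 6, 8.
End Rule Rightmost: primary stress on the rightmost head = syllable 8.
Primary stress: syllable 8 → mu:.so.ska.kuk.tut.fim.na:.ˈdos.nof.

8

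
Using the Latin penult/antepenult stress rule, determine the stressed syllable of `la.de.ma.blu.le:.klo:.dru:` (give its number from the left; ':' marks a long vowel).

Classical Latin: stress the penult if heavy (long vowel or closed), else the antepenult.
Weights: 5 le: H, 6 klo: H, 7 dru: H.
The penult (syllable 6, klo:) is heavy, so it takes stress.
Stress on syllable 6: la.de.ma.blu.le:.ˈklo:.dru:.

6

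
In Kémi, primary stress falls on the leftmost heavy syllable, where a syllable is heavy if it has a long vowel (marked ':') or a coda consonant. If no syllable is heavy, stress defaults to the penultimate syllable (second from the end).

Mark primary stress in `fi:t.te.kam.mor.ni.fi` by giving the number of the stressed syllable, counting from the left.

1

Weights: 1 fi:t H, 2 te L, 3 kam H, 4 mor H, 5 ni L, 6 fi L.
Heavy syllables in the domain: 1, 3, 4. The leftmost is syllable 1 (fi:t).
Primary stress: syllable 1 → ˈfi:t.te.kam.mor.ni.fi.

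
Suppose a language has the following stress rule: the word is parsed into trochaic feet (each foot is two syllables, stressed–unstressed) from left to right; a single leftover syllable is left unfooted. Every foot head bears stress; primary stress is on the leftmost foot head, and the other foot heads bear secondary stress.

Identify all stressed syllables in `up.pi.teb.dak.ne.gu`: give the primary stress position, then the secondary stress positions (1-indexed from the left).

Parse left to right into trochaic (ˈσσ) feet: (ˈup.pi) (ˈteb.dak) (ˈne.gu).
Foot heads (stressed positions): 1, 3, 5.
End Rule Leftmost: primary stress on the leftmost head = syllable 1.
Secondary stress on 3, 5: ˈup.pi.ˌteb.dak.ˌne.gu.

primary 1, secondary 3, 5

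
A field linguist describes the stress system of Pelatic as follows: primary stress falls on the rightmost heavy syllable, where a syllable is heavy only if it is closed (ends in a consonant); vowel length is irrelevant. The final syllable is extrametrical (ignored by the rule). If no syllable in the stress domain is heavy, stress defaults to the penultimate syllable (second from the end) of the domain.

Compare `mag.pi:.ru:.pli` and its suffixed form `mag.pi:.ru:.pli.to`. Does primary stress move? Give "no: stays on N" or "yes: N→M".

Base `mag.pi:.ru:.pli` (4 syllables):
  The final syllable (4, pli) is extrametrical; the stress domain is syllables 1–3.
  Weights: 1 mag H, 2 pi: L, 3 ru: L.
  Heavy syllables in the domain: 1. The rightmost is syllable 1 (mag).
  → primary stress on syllable 1.
Suffixed `mag.pi:.ru:.pli.to` (5 syllables):
  The final syllable (5, to) is extrametrical; the stress domain is syllables 1–4.
  Weights: 1 mag H, 2 pi: L, 3 ru: L, 4 pli L.
  Heavy syllables in the domain: 1. The rightmost is syllable 1 (mag).
  → primary stress on syllable 1.

no: stays on 1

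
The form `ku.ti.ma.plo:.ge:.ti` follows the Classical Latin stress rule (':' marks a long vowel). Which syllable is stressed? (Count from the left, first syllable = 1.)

Classical Latin: stress the penult if heavy (long vowel or closed), else the antepenult.
Weights: 4 plo: H, 5 ge: H, 6 ti L.
The penult (syllable 5, ge:) is heavy, so it takes stress.
Stress on syllable 5: ku.ti.ma.plo:.ˈge:.ti.

5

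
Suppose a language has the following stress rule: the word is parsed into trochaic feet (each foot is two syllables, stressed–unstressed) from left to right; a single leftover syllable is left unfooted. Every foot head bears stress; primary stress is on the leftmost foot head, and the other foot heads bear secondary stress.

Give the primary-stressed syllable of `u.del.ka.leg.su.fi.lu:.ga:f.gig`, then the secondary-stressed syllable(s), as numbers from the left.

Parse left to right into trochaic (ˈσσ) feet: (ˈu.del) (ˈka.leg) (ˈsu.fi) (ˈlu:.ga:f) gig. Syllable 9 is left unfooted.
Foot heads (stressed positions): 1, 3, 5, 7.
End Rule Leftmost: primary stress on the leftmost head = syllable 1.
Secondary stress on 3, 5, 7: ˈu.del.ˌka.leg.ˌsu.fi.ˌlu:.ga:f.gig.

primary 1, secondary 3, 5, 7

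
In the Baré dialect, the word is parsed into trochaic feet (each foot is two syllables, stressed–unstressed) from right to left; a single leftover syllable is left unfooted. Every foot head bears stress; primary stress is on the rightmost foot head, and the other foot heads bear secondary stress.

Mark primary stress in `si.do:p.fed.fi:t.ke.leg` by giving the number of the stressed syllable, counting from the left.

Parse right to left into trochaic (ˈσσ) feet: (ˈsi.do:p) (ˈfed.fi:t) (ˈke.leg).
Foot heads (stressed positions): 1, 3, 5.
End Rule Rightmost: primary stress on the rightmost head = syllable 5.
Primary stress: syllable 5 → si.do:p.fed.fi:t.ˈke.leg.

5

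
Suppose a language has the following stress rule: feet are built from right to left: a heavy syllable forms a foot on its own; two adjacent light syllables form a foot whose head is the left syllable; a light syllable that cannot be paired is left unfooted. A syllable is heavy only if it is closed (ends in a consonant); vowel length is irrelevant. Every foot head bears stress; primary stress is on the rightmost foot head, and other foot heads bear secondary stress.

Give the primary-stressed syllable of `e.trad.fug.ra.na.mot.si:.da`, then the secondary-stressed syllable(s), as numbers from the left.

Weights: 1 e L, 2 trad H, 3 fug H, 4 ra L, 5 na L, 6 mot H, 7 si: L, 8 da L.
Parse right to left (heavy = foot alone; LL = one foot; stranded L unfooted): e (ˈtrad) (ˈfug) (ˈra.na) (ˈmot) (ˈsi:.da).
Foot heads: 2, 3, 4, 6, 7.
Primary stress on the rightmost head = syllable 7.
Secondary stress on 2, 3, 4, 6: e.ˌtrad.ˌfug.ˌra.na.ˌmot.ˈsi:.da.

primary 7, secondary 2, 3, 4, 6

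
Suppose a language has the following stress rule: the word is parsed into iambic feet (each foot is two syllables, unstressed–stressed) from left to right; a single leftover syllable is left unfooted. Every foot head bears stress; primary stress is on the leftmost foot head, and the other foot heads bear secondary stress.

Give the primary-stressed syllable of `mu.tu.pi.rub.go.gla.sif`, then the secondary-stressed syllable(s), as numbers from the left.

primary 2, secondary 4, 6

Parse left to right into iambic (σˈσ) feet: (mu.ˈtu) (pi.ˈrub) (go.ˈgla) sif. Syllable 7 is left unfooted.
Foot heads (stressed positions): 2, 4, 6.
End Rule Leftmost: primary stress on the leftmost head = syllable 2.
Secondary stress on 4, 6: mu.ˈtu.pi.ˌrub.go.ˌgla.sif.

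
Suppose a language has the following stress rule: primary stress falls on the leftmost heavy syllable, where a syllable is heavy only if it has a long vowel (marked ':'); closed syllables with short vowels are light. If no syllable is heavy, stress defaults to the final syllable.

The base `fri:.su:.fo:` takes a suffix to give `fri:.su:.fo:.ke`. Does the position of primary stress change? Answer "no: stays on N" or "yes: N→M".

no: stays on 1

Base `fri:.su:.fo:` (3 syllables):
  Weights: 1 fri: H, 2 su: H, 3 fo: H.
  Heavy syllables in the domain: 1, 2, 3. The leftmost is syllable 1 (fri:).
  → primary stress on syllable 1.
Suffixed `fri:.su:.fo:.ke` (4 syllables):
  Weights: 1 fri: H, 2 su: H, 3 fo: H, 4 ke L.
  Heavy syllables in the domain: 1, 2, 3. The leftmost is syllable 1 (fri:).
  → primary stress on syllable 1.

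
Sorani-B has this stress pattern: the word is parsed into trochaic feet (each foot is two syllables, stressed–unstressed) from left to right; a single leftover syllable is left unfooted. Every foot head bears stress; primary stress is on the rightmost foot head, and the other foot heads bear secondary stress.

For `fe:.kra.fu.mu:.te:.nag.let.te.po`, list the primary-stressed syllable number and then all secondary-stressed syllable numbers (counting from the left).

primary 7, secondary 1, 3, 5

Parse left to right into trochaic (ˈσσ) feet: (ˈfe:.kra) (ˈfu.mu:) (ˈte:.nag) (ˈlet.te) po. Syllable 9 is left unfooted.
Foot heads (stressed positions): 1, 3, 5, 7.
End Rule Rightmost: primary stress on the rightmost head = syllable 7.
Secondary stress on 1, 3, 5: ˌfe:.kra.ˌfu.mu:.ˌte:.nag.ˈlet.te.po.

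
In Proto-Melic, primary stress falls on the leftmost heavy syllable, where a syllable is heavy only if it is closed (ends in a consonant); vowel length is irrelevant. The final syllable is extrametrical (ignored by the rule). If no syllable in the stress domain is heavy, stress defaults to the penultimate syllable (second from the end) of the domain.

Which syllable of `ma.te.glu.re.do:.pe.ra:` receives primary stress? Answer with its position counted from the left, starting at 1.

5

The final syllable (7, ra:) is extrametrical; the stress domain is syllables 1–6.
Weights: 1 ma L, 2 te L, 3 glu L, 4 re L, 5 do: L, 6 pe L.
No heavy syllable in the domain; default to the penultimate syllable (second from the end) of the domain = syllable 5.
Primary stress: syllable 5 → ma.te.glu.re.ˈdo:.pe.ra:.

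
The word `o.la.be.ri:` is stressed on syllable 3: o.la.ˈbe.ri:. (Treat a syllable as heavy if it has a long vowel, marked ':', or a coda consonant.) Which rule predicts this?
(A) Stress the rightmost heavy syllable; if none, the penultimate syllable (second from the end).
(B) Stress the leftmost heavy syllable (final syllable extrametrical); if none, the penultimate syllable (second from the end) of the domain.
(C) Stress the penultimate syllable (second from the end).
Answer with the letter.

Rule A → syllable 4 (observed: 3).
Rule B → syllable 2 (observed: 3).
Rule C → syllable 3 ✓.

C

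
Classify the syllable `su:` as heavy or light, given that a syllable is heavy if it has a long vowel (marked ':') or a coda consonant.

`su:`: long vowel, open (no coda). Long vowel → heavy.

heavy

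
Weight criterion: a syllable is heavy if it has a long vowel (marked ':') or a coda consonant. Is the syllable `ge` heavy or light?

light

`ge`: short vowel, open (no coda). Short vowel, open → light.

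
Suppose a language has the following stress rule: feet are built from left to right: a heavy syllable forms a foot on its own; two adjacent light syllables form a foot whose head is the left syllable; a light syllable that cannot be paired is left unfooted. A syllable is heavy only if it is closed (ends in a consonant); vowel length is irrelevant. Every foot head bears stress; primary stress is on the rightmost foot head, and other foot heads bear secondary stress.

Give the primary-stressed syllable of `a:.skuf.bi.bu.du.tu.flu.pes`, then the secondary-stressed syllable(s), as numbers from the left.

primary 8, secondary 2, 3, 5

Weights: 1 a: L, 2 skuf H, 3 bi L, 4 bu L, 5 du L, 6 tu L, 7 flu L, 8 pes H.
Parse left to right (heavy = foot alone; LL = one foot; stranded L unfooted): a: (ˈskuf) (ˈbi.bu) (ˈdu.tu) flu (ˈpes).
Foot heads: 2, 3, 5, 8.
Primary stress on the rightmost head = syllable 8.
Secondary stress on 2, 3, 5: a:.ˌskuf.ˌbi.bu.ˌdu.tu.flu.ˈpes.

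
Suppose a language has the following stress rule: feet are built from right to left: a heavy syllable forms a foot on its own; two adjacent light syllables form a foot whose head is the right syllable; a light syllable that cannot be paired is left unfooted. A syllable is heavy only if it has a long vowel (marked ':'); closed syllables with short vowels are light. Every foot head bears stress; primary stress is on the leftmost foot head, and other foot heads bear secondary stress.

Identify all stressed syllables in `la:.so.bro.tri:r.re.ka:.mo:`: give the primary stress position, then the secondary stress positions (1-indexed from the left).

primary 1, secondary 3, 4, 6, 7

Weights: 1 la: H, 2 so L, 3 bro L, 4 tri:r H, 5 re L, 6 ka: H, 7 mo: H.
Parse right to left (heavy = foot alone; LL = one foot; stranded L unfooted): (ˈla:) (so.ˈbro) (ˈtri:r) re (ˈka:) (ˈmo:).
Foot heads: 1, 3, 4, 6, 7.
Primary stress on the leftmost head = syllable 1.
Secondary stress on 3, 4, 6, 7: ˈla:.so.ˌbro.ˌtri:r.re.ˌka:.ˌmo:.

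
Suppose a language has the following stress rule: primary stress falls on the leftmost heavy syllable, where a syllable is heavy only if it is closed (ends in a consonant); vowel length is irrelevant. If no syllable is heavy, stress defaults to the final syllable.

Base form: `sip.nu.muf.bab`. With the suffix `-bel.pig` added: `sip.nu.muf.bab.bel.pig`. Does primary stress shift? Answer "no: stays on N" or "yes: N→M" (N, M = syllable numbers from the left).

Base `sip.nu.muf.bab` (4 syllables):
  Weights: 1 sip H, 2 nu L, 3 muf H, 4 bab H.
  Heavy syllables in the domain: 1, 3, 4. The leftmost is syllable 1 (sip).
  → primary stress on syllable 1.
Suffixed `sip.nu.muf.bab.bel.pig` (6 syllables):
  Weights: 1 sip H, 2 nu L, 3 muf H, 4 bab H, 5 bel H, 6 pig H.
  Heavy syllables in the domain: 1, 3, 4, 5, 6. The leftmost is syllable 1 (sip).
  → primary stress on syllable 1.

no: stays on 1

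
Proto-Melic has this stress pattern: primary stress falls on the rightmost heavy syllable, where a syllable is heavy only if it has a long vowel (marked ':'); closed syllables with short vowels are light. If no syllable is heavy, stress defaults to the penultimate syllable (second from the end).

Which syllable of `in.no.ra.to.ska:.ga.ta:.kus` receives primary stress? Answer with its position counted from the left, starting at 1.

Weights: 1 in L, 2 no L, 3 ra L, 4 to L, 5 ska: H, 6 ga L, 7 ta: H, 8 kus L.
Heavy syllables in the domain: 5, 7. The rightmost is syllable 7 (ta:).
Primary stress: syllable 7 → in.no.ra.to.ska:.ga.ˈta:.kus.

7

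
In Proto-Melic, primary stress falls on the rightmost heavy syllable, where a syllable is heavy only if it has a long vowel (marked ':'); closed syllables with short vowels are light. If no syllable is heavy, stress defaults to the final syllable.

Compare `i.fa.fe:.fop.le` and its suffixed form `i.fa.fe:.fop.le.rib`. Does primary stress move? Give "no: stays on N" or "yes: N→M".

no: stays on 3

Base `i.fa.fe:.fop.le` (5 syllables):
  Weights: 1 i L, 2 fa L, 3 fe: H, 4 fop L, 5 le L.
  Heavy syllables in the domain: 3. The rightmost is syllable 3 (fe:).
  → primary stress on syllable 3.
Suffixed `i.fa.fe:.fop.le.rib` (6 syllables):
  Weights: 1 i L, 2 fa L, 3 fe: H, 4 fop L, 5 le L, 6 rib L.
  Heavy syllables in the domain: 3. The rightmost is syllable 3 (fe:).
  → primary stress on syllable 3.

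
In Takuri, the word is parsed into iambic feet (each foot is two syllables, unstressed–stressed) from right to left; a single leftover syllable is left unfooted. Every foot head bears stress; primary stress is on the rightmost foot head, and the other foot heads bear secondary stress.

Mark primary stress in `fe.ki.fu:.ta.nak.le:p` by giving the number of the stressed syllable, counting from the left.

Parse right to left into iambic (σˈσ) feet: (fe.ˈki) (fu:.ˈta) (nak.ˈle:p).
Foot heads (stressed positions): 2, 4, 6.
End Rule Rightmost: primary stress on the rightmost head = syllable 6.
Primary stress: syllable 6 → fe.ki.fu:.ta.nak.ˈle:p.

6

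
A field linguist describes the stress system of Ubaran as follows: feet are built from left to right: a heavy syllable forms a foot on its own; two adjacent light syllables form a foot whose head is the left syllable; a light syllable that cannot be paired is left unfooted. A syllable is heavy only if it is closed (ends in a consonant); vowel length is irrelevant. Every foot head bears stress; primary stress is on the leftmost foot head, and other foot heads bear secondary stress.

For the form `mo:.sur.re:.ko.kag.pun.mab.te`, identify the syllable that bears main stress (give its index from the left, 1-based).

Weights: 1 mo: L, 2 sur H, 3 re: L, 4 ko L, 5 kag H, 6 pun H, 7 mab H, 8 te L.
Parse left to right (heavy = foot alone; LL = one foot; stranded L unfooted): mo: (ˈsur) (ˈre:.ko) (ˈkag) (ˈpun) (ˈmab) te.
Foot heads: 2, 3, 5, 6, 7.
Primary stress on the leftmost head = syllable 2.
Primary stress: syllable 2 → mo:.ˈsur.re:.ko.kag.pun.mab.te.

2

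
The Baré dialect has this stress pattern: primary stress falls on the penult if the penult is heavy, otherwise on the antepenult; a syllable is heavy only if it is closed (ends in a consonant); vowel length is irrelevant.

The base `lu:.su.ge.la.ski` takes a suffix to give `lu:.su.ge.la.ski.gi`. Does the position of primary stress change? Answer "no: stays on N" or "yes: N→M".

Base `lu:.su.ge.la.ski` (5 syllables):
  Weights: 3 ge L, 4 la L, 5 ski L.
  The penult (syllable 4, la) is light, so stress falls on the antepenult (syllable 3, ge).
  → primary stress on syllable 3.
Suffixed `lu:.su.ge.la.ski.gi` (6 syllables):
  Weights: 4 la L, 5 ski L, 6 gi L.
  The penult (syllable 5, ski) is light, so stress falls on the antepenult (syllable 4, la).
  → primary stress on syllable 4.

yes: 3→4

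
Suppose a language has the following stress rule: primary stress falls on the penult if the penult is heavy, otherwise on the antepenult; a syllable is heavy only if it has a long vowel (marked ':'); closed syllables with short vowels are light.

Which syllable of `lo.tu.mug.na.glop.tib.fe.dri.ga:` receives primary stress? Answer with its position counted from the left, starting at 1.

Weights: 7 fe L, 8 dri L, 9 ga: H.
The penult (syllable 8, dri) is light, so stress falls on the antepenult (syllable 7, fe).
Primary stress: syllable 7 → lo.tu.mug.na.glop.tib.ˈfe.dri.ga:.

7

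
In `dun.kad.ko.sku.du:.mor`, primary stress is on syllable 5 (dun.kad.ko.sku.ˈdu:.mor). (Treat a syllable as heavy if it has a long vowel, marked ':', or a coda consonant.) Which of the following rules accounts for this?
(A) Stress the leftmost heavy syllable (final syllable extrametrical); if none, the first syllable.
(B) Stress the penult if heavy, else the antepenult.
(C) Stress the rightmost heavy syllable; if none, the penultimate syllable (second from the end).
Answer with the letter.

B

Rule A → syllable 1 (observed: 5).
Rule B → syllable 5 ✓.
Rule C → syllable 6 (observed: 5).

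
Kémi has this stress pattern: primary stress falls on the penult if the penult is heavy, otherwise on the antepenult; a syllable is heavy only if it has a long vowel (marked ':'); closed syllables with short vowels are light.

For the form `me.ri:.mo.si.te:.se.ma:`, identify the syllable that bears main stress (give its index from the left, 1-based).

5

Weights: 5 te: H, 6 se L, 7 ma: H.
The penult (syllable 6, se) is light, so stress falls on the antepenult (syllable 5, te:).
Primary stress: syllable 5 → me.ri:.mo.si.ˈte:.se.ma:.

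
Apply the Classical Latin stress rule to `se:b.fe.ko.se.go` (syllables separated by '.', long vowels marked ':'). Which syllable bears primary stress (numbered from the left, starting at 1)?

3

Classical Latin: stress the penult if heavy (long vowel or closed), else the antepenult.
Weights: 3 ko L, 4 se L, 5 go L.
The penult (syllable 4, se) is light, so stress falls on the antepenult (syllable 3, ko).
Stress on syllable 3: se:b.fe.ˈko.se.go.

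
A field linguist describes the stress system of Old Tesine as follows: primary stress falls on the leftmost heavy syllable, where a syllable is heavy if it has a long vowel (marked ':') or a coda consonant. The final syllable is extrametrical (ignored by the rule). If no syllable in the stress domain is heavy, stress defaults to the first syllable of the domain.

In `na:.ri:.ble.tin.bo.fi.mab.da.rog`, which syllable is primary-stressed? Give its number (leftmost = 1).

1

The final syllable (9, rog) is extrametrical; the stress domain is syllables 1–8.
Weights: 1 na: H, 2 ri: H, 3 ble L, 4 tin H, 5 bo L, 6 fi L, 7 mab H, 8 da L.
Heavy syllables in the domain: 1, 2, 4, 7. The leftmost is syllable 1 (na:).
Primary stress: syllable 1 → ˈna:.ri:.ble.tin.bo.fi.mab.da.rog.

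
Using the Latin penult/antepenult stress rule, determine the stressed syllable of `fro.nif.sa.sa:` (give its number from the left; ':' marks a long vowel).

Classical Latin: stress the penult if heavy (long vowel or closed), else the antepenult.
Weights: 2 nif H, 3 sa L, 4 sa: H.
The penult (syllable 3, sa) is light, so stress falls on the antepenult (syllable 2, nif).
Stress on syllable 2: fro.ˈnif.sa.sa:.

2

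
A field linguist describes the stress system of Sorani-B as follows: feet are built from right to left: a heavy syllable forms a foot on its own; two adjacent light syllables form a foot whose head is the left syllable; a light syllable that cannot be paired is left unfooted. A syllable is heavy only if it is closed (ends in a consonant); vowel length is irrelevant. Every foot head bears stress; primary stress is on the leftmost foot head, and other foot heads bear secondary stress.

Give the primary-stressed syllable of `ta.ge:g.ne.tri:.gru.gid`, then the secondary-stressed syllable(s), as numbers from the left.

primary 2, secondary 4, 6

Weights: 1 ta L, 2 ge:g H, 3 ne L, 4 tri: L, 5 gru L, 6 gid H.
Parse right to left (heavy = foot alone; LL = one foot; stranded L unfooted): ta (ˈge:g) ne (ˈtri:.gru) (ˈgid).
Foot heads: 2, 4, 6.
Primary stress on the leftmost head = syllable 2.
Secondary stress on 4, 6: ta.ˈge:g.ne.ˌtri:.gru.ˌgid.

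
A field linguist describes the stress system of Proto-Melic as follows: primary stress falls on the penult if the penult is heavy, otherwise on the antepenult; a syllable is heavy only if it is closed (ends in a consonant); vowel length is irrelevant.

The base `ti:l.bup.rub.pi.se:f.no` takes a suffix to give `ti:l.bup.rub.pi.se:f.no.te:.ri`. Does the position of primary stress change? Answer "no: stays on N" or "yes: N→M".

yes: 5→6

Base `ti:l.bup.rub.pi.se:f.no` (6 syllables):
  Weights: 4 pi L, 5 se:f H, 6 no L.
  The penult (syllable 5, se:f) is heavy, so it takes stress.
  → primary stress on syllable 5.
Suffixed `ti:l.bup.rub.pi.se:f.no.te:.ri` (8 syllables):
  Weights: 6 no L, 7 te: L, 8 ri L.
  The penult (syllable 7, te:) is light, so stress falls on the antepenult (syllable 6, no).
  → primary stress on syllable 6.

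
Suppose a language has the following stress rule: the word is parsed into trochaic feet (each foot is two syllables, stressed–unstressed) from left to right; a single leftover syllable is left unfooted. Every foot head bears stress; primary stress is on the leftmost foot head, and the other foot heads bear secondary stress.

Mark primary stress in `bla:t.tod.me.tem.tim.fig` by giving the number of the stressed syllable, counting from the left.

1

Parse left to right into trochaic (ˈσσ) feet: (ˈbla:t.tod) (ˈme.tem) (ˈtim.fig).
Foot heads (stressed positions): 1, 3, 5.
End Rule Leftmost: primary stress on the leftmost head = syllable 1.
Primary stress: syllable 1 → ˈbla:t.tod.me.tem.tim.fig.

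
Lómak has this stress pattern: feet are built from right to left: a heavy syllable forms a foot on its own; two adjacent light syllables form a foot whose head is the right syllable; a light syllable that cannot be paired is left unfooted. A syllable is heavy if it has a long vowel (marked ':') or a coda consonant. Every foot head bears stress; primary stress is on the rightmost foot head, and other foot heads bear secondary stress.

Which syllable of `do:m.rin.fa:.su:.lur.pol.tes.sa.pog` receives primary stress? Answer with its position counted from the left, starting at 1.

Weights: 1 do:m H, 2 rin H, 3 fa: H, 4 su: H, 5 lur H, 6 pol H, 7 tes H, 8 sa L, 9 pog H.
Parse right to left (heavy = foot alone; LL = one foot; stranded L unfooted): (ˈdo:m) (ˈrin) (ˈfa:) (ˈsu:) (ˈlur) (ˈpol) (ˈtes) sa (ˈpog).
Foot heads: 1, 2, 3, 4, 5, 6, 7, 9.
Primary stress on the rightmost head = syllable 9.
Primary stress: syllable 9 → do:m.rin.fa:.su:.lur.pol.tes.sa.ˈpog.

9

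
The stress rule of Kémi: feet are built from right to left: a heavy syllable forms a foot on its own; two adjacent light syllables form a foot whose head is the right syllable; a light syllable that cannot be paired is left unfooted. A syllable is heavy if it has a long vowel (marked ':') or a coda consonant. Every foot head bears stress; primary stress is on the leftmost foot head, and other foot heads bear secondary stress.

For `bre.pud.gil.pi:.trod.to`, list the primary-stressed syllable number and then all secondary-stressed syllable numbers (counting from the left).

primary 2, secondary 3, 4, 5

Weights: 1 bre L, 2 pud H, 3 gil H, 4 pi: H, 5 trod H, 6 to L.
Parse right to left (heavy = foot alone; LL = one foot; stranded L unfooted): bre (ˈpud) (ˈgil) (ˈpi:) (ˈtrod) to.
Foot heads: 2, 3, 4, 5.
Primary stress on the leftmost head = syllable 2.
Secondary stress on 3, 4, 5: bre.ˈpud.ˌgil.ˌpi:.ˌtrod.to.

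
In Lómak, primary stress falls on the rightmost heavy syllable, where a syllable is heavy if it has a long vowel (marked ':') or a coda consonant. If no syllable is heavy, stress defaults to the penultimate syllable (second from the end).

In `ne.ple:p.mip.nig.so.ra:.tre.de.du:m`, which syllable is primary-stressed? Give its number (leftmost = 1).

Weights: 1 ne L, 2 ple:p H, 3 mip H, 4 nig H, 5 so L, 6 ra: H, 7 tre L, 8 de L, 9 du:m H.
Heavy syllables in the domain: 2, 3, 4, 6, 9. The rightmost is syllable 9 (du:m).
Primary stress: syllable 9 → ne.ple:p.mip.nig.so.ra:.tre.de.ˈdu:m.

9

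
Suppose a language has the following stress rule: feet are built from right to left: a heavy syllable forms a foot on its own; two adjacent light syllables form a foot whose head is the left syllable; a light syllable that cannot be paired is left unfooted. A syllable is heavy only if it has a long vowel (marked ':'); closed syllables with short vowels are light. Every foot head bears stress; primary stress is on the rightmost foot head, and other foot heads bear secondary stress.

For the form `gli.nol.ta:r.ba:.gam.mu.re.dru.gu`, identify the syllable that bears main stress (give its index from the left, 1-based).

8

Weights: 1 gli L, 2 nol L, 3 ta:r H, 4 ba: H, 5 gam L, 6 mu L, 7 re L, 8 dru L, 9 gu L.
Parse right to left (heavy = foot alone; LL = one foot; stranded L unfooted): (ˈgli.nol) (ˈta:r) (ˈba:) gam (ˈmu.re) (ˈdru.gu).
Foot heads: 1, 3, 4, 6, 8.
Primary stress on the rightmost head = syllable 8.
Primary stress: syllable 8 → gli.nol.ta:r.ba:.gam.mu.re.ˈdru.gu.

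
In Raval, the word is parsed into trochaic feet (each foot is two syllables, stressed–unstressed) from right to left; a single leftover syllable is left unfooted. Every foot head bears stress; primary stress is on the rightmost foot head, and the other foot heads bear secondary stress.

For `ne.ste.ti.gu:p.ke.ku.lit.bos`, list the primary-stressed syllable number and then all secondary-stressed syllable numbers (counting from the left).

Parse right to left into trochaic (ˈσσ) feet: (ˈne.ste) (ˈti.gu:p) (ˈke.ku) (ˈlit.bos).
Foot heads (stressed positions): 1, 3, 5, 7.
End Rule Rightmost: primary stress on the rightmost head = syllable 7.
Secondary stress on 1, 3, 5: ˌne.ste.ˌti.gu:p.ˌke.ku.ˈlit.bos.

primary 7, secondary 1, 3, 5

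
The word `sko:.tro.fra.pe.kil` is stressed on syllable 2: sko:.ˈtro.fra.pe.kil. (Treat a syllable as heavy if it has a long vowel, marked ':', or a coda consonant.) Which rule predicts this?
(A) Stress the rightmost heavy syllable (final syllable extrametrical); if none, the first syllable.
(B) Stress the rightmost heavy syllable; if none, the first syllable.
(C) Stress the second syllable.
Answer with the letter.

C

Rule A → syllable 1 (observed: 2).
Rule B → syllable 5 (observed: 2).
Rule C → syllable 2 ✓.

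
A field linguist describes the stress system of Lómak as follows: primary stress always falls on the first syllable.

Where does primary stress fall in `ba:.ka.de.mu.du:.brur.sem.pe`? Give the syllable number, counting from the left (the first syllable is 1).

1

The word has 8 syllables; the first syllable is syllable 1 (ba:).
Primary stress: syllable 1 → ˈba:.ka.de.mu.du:.brur.sem.pe.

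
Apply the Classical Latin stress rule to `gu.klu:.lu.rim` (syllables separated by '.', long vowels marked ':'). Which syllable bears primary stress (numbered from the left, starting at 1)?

2

Classical Latin: stress the penult if heavy (long vowel or closed), else the antepenult.
Weights: 2 klu: H, 3 lu L, 4 rim H.
The penult (syllable 3, lu) is light, so stress falls on the antepenult (syllable 2, klu:).
Stress on syllable 2: gu.ˈklu:.lu.rim.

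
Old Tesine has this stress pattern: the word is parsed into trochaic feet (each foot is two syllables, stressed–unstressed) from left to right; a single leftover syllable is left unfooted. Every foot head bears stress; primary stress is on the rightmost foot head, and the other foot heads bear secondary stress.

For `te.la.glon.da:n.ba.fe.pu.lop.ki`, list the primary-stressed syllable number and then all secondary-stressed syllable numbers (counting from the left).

Parse left to right into trochaic (ˈσσ) feet: (ˈte.la) (ˈglon.da:n) (ˈba.fe) (ˈpu.lop) ki. Syllable 9 is left unfooted.
Foot heads (stressed positions): 1, 3, 5, 7.
End Rule Rightmost: primary stress on the rightmost head = syllable 7.
Secondary stress on 1, 3, 5: ˌte.la.ˌglon.da:n.ˌba.fe.ˈpu.lop.ki.

primary 7, secondary 1, 3, 5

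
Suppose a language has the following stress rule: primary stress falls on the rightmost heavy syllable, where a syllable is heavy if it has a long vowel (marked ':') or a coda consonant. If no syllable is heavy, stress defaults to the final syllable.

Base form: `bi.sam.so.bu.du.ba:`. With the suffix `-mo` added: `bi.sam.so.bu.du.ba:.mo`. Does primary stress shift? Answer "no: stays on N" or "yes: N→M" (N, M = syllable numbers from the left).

no: stays on 6

Base `bi.sam.so.bu.du.ba:` (6 syllables):
  Weights: 1 bi L, 2 sam H, 3 so L, 4 bu L, 5 du L, 6 ba: H.
  Heavy syllables in the domain: 2, 6. The rightmost is syllable 6 (ba:).
  → primary stress on syllable 6.
Suffixed `bi.sam.so.bu.du.ba:.mo` (7 syllables):
  Weights: 1 bi L, 2 sam H, 3 so L, 4 bu L, 5 du L, 6 ba: H, 7 mo L.
  Heavy syllables in the domain: 2, 6. The rightmost is syllable 6 (ba:).
  → primary stress on syllable 6.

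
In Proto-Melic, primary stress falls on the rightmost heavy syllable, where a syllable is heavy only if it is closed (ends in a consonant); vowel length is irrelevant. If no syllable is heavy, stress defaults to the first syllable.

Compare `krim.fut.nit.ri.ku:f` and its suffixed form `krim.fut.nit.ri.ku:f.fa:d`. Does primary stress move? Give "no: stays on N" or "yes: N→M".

yes: 5→6

Base `krim.fut.nit.ri.ku:f` (5 syllables):
  Weights: 1 krim H, 2 fut H, 3 nit H, 4 ri L, 5 ku:f H.
  Heavy syllables in the domain: 1, 2, 3, 5. The rightmost is syllable 5 (ku:f).
  → primary stress on syllable 5.
Suffixed `krim.fut.nit.ri.ku:f.fa:d` (6 syllables):
  Weights: 1 krim H, 2 fut H, 3 nit H, 4 ri L, 5 ku:f H, 6 fa:d H.
  Heavy syllables in the domain: 1, 2, 3, 5, 6. The rightmost is syllable 6 (fa:d).
  → primary stress on syllable 6.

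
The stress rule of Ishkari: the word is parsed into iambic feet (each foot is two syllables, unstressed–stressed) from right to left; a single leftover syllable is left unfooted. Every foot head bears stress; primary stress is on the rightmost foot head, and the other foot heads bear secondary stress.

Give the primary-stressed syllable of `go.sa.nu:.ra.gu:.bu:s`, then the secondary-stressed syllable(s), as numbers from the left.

primary 6, secondary 2, 4

Parse right to left into iambic (σˈσ) feet: (go.ˈsa) (nu:.ˈra) (gu:.ˈbu:s).
Foot heads (stressed positions): 2, 4, 6.
End Rule Rightmost: primary stress on the rightmost head = syllable 6.
Secondary stress on 2, 4: go.ˌsa.nu:.ˌra.gu:.ˈbu:s.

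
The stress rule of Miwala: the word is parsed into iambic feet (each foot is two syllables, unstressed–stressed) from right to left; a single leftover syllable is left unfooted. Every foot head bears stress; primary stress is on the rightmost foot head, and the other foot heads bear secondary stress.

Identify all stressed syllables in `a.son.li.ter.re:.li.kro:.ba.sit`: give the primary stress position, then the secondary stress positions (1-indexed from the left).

primary 9, secondary 3, 5, 7

Parse right to left into iambic (σˈσ) feet: a (son.ˈli) (ter.ˈre:) (li.ˈkro:) (ba.ˈsit). Syllable 1 is left unfooted.
Foot heads (stressed positions): 3, 5, 7, 9.
End Rule Rightmost: primary stress on the rightmost head = syllable 9.
Secondary stress on 3, 5, 7: a.son.ˌli.ter.ˌre:.li.ˌkro:.ba.ˈsit.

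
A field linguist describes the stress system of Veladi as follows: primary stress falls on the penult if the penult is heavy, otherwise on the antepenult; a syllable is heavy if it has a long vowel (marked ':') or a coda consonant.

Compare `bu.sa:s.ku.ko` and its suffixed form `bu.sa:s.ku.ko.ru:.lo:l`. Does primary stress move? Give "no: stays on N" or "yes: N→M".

yes: 2→5

Base `bu.sa:s.ku.ko` (4 syllables):
  Weights: 2 sa:s H, 3 ku L, 4 ko L.
  The penult (syllable 3, ku) is light, so stress falls on the antepenult (syllable 2, sa:s).
  → primary stress on syllable 2.
Suffixed `bu.sa:s.ku.ko.ru:.lo:l` (6 syllables):
  Weights: 4 ko L, 5 ru: H, 6 lo:l H.
  The penult (syllable 5, ru:) is heavy, so it takes stress.
  → primary stress on syllable 5.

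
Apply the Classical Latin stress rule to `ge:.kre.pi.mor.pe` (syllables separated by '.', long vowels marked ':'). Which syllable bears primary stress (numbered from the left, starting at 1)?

4

Classical Latin: stress the penult if heavy (long vowel or closed), else the antepenult.
Weights: 3 pi L, 4 mor H, 5 pe L.
The penult (syllable 4, mor) is heavy, so it takes stress.
Stress on syllable 4: ge:.kre.pi.ˈmor.pe.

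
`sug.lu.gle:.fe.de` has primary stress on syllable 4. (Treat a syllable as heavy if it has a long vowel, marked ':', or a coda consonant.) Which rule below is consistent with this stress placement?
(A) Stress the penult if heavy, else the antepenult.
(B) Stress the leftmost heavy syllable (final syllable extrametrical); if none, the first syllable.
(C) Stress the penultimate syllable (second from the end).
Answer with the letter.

Rule A → syllable 3 (observed: 4).
Rule B → syllable 1 (observed: 4).
Rule C → syllable 4 ✓.

C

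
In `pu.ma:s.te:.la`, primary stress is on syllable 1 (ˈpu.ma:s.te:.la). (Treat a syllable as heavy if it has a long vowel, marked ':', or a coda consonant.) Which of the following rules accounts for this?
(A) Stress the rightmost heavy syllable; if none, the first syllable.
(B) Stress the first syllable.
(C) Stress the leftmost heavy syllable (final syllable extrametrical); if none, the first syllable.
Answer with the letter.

Rule A → syllable 3 (observed: 1).
Rule B → syllable 1 ✓.
Rule C → syllable 2 (observed: 1).

B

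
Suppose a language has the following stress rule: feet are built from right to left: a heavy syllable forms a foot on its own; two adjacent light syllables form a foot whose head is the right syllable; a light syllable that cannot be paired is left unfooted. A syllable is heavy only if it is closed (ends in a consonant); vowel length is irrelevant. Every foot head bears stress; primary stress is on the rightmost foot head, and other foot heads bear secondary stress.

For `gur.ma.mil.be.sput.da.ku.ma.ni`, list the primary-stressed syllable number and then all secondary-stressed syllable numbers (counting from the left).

primary 9, secondary 1, 3, 5, 7

Weights: 1 gur H, 2 ma L, 3 mil H, 4 be L, 5 sput H, 6 da L, 7 ku L, 8 ma L, 9 ni L.
Parse right to left (heavy = foot alone; LL = one foot; stranded L unfooted): (ˈgur) ma (ˈmil) be (ˈsput) (da.ˈku) (ma.ˈni).
Foot heads: 1, 3, 5, 7, 9.
Primary stress on the rightmost head = syllable 9.
Secondary stress on 1, 3, 5, 7: ˌgur.ma.ˌmil.be.ˌsput.da.ˌku.ma.ˈni.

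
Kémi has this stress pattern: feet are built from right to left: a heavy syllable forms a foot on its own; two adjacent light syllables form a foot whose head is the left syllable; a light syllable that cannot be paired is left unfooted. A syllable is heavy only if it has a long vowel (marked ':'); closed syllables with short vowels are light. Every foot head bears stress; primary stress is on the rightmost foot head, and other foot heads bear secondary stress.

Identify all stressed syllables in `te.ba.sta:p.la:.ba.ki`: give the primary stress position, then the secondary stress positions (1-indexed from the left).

primary 5, secondary 1, 3, 4

Weights: 1 te L, 2 ba L, 3 sta:p H, 4 la: H, 5 ba L, 6 ki L.
Parse right to left (heavy = foot alone; LL = one foot; stranded L unfooted): (ˈte.ba) (ˈsta:p) (ˈla:) (ˈba.ki).
Foot heads: 1, 3, 4, 5.
Primary stress on the rightmost head = syllable 5.
Secondary stress on 1, 3, 4: ˌte.ba.ˌsta:p.ˌla:.ˈba.ki.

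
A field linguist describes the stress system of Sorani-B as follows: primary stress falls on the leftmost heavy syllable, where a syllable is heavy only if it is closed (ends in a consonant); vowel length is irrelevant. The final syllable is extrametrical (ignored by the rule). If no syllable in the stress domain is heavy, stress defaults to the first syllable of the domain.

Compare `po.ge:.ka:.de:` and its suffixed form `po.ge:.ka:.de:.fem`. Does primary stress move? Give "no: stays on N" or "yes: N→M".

no: stays on 1

Base `po.ge:.ka:.de:` (4 syllables):
  The final syllable (4, de:) is extrametrical; the stress domain is syllables 1–3.
  Weights: 1 po L, 2 ge: L, 3 ka: L.
  No heavy syllable in the domain; default to the first syllable of the domain = syllable 1.
  → primary stress on syllable 1.
Suffixed `po.ge:.ka:.de:.fem` (5 syllables):
  The final syllable (5, fem) is extrametrical; the stress domain is syllables 1–4.
  Weights: 1 po L, 2 ge: L, 3 ka: L, 4 de: L.
  No heavy syllable in the domain; default to the first syllable of the domain = syllable 1.
  → primary stress on syllable 1.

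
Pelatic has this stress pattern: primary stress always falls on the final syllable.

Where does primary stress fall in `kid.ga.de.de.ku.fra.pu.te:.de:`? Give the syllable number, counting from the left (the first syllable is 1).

9

The word has 9 syllables; the final syllable is syllable 9 (de:).
Primary stress: syllable 9 → kid.ga.de.de.ku.fra.pu.te:.ˈde:.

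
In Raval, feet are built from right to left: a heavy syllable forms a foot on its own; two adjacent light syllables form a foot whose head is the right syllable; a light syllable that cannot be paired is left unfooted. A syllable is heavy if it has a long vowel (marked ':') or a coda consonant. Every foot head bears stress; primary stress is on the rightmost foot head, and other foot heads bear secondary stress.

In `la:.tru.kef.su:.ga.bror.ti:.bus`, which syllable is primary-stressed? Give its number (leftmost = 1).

8

Weights: 1 la: H, 2 tru L, 3 kef H, 4 su: H, 5 ga L, 6 bror H, 7 ti: H, 8 bus H.
Parse right to left (heavy = foot alone; LL = one foot; stranded L unfooted): (ˈla:) tru (ˈkef) (ˈsu:) ga (ˈbror) (ˈti:) (ˈbus).
Foot heads: 1, 3, 4, 6, 7, 8.
Primary stress on the rightmost head = syllable 8.
Primary stress: syllable 8 → la:.tru.kef.su:.ga.bror.ti:.ˈbus.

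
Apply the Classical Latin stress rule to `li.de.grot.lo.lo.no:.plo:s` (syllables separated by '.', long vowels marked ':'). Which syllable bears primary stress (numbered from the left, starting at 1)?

Classical Latin: stress the penult if heavy (long vowel or closed), else the antepenult.
Weights: 5 lo L, 6 no: H, 7 plo:s H.
The penult (syllable 6, no:) is heavy, so it takes stress.
Stress on syllable 6: li.de.grot.lo.lo.ˈno:.plo:s.

6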